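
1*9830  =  9830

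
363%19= 2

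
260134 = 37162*7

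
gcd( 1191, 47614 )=1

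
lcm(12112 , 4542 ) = 36336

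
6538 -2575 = 3963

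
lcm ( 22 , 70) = 770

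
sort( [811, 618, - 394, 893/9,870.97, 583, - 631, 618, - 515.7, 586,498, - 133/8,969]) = [ - 631, - 515.7, - 394,-133/8, 893/9,  498,  583, 586, 618, 618,  811, 870.97,  969]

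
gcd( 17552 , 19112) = 8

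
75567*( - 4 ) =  - 302268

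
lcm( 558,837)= 1674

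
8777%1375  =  527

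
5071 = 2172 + 2899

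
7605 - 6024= 1581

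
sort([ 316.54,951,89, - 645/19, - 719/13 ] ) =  [  -  719/13 , - 645/19,89, 316.54,951]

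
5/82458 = 5/82458 = 0.00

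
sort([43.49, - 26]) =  [ - 26, 43.49 ] 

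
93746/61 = 1536 + 50/61 = 1536.82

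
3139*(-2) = - 6278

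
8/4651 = 8/4651   =  0.00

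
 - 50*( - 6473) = 323650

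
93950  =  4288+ 89662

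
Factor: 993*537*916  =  488448756 =2^2*3^2*179^1*229^1*331^1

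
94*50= 4700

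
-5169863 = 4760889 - 9930752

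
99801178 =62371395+37429783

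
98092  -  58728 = 39364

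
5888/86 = 2944/43 = 68.47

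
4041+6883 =10924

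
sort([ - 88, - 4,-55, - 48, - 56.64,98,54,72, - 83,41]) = [ - 88, - 83,-56.64,-55 ,  -  48,-4,41,54, 72, 98] 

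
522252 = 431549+90703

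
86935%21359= 1499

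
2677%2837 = 2677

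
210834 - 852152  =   - 641318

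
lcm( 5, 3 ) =15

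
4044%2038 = 2006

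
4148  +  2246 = 6394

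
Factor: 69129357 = 3^1*11^2*37^1 * 5147^1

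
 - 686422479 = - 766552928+80130449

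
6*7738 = 46428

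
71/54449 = 71/54449 =0.00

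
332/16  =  83/4 = 20.75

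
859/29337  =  859/29337 = 0.03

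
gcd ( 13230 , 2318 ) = 2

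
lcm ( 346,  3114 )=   3114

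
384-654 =  -  270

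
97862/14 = 48931/7 =6990.14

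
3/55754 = 3/55754 = 0.00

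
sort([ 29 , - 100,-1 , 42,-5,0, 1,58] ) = [-100,-5, - 1, 0,  1,29,42 , 58] 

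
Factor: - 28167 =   -  3^1*41^1*229^1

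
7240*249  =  1802760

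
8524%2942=2640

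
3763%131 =95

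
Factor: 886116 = 2^2 *3^1 *7^2*11^1*137^1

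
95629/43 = 2223  +  40/43 = 2223.93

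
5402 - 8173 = -2771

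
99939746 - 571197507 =-471257761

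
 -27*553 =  - 14931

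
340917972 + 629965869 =970883841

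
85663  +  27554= 113217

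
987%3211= 987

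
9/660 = 3/220 = 0.01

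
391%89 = 35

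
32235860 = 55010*586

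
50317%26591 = 23726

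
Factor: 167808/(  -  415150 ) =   -  2^6 * 3^1*5^(-2)*19^(-1) = -192/475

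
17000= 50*340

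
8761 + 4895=13656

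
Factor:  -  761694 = -2^1 * 3^1*126949^1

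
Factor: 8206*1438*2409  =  2^2*3^1*11^2*73^1*373^1 * 719^1  =  28426749252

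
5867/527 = 5867/527 =11.13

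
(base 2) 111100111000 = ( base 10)3896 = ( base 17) d83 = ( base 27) 598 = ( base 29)4ia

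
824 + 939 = 1763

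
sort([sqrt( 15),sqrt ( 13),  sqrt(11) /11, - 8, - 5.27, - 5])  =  [ - 8,- 5.27, - 5, sqrt(11)/11,  sqrt( 13), sqrt(15) ]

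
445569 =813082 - 367513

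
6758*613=4142654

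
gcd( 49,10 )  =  1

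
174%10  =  4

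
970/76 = 12+29/38 = 12.76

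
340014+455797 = 795811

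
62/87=62/87 = 0.71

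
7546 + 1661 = 9207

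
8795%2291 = 1922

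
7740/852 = 9 + 6/71 = 9.08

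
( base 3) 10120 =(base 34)2s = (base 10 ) 96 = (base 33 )2u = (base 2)1100000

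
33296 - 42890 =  - 9594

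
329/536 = 329/536 = 0.61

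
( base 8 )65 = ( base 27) 1Q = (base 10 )53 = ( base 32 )1L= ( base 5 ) 203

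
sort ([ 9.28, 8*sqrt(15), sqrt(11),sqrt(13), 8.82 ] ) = [ sqrt(11), sqrt( 13), 8.82, 9.28,  8*sqrt( 15)] 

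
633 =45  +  588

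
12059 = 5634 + 6425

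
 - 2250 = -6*375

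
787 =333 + 454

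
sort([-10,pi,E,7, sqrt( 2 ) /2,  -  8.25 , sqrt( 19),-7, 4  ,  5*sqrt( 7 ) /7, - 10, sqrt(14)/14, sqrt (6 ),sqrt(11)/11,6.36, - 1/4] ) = [  -  10, - 10, - 8.25, - 7,-1/4,sqrt(14 ) /14,sqrt ( 11)/11,sqrt ( 2 ) /2, 5*sqrt( 7)/7, sqrt ( 6),E, pi, 4, sqrt( 19 ), 6.36,7] 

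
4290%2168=2122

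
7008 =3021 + 3987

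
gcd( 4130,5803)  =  7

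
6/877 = 6/877 =0.01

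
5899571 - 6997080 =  - 1097509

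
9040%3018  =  3004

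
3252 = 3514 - 262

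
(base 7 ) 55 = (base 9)44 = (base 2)101000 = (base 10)40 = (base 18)24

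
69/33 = 23/11= 2.09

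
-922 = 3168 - 4090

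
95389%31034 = 2287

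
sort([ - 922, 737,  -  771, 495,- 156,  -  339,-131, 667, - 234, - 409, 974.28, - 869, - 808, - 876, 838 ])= [-922, - 876, -869,-808, - 771, - 409,-339, - 234,  -  156, - 131, 495, 667 , 737, 838, 974.28]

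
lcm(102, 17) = 102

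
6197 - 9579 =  - 3382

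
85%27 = 4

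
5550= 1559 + 3991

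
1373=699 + 674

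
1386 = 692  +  694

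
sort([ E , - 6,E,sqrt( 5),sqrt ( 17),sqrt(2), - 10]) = [ - 10, - 6,sqrt( 2), sqrt( 5 ),E,E, sqrt(17 )]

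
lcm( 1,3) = 3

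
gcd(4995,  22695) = 15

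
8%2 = 0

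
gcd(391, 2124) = 1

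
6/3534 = 1/589 = 0.00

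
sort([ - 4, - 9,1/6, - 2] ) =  [ - 9, - 4, - 2,1/6]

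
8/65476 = 2/16369= 0.00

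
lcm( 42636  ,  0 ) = 0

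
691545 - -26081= 717626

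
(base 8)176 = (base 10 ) 126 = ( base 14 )90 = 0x7e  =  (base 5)1001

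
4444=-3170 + 7614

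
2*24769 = 49538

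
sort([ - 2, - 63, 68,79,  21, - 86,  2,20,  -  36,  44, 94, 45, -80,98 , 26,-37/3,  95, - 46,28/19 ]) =[-86, - 80, - 63,  -  46, - 36, - 37/3,-2,28/19,2,  20 , 21 , 26,  44,  45, 68,  79, 94,95,98 ]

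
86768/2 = 43384  =  43384.00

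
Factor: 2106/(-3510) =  - 3/5 = -3^1 * 5^( - 1 ) 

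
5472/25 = 218  +  22/25 = 218.88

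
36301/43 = 36301/43 = 844.21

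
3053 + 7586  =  10639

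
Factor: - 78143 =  - 13^1*6011^1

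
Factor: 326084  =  2^2 * 11^1*7411^1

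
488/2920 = 61/365 = 0.17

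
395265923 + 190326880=585592803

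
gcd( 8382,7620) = 762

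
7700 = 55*140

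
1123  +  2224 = 3347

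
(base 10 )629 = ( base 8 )1165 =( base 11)522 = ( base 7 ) 1556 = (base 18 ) 1gh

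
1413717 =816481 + 597236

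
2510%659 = 533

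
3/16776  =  1/5592 = 0.00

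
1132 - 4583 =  - 3451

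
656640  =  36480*18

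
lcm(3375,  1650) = 74250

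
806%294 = 218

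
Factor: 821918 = 2^1*29^1*37^1*383^1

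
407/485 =407/485 = 0.84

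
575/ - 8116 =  - 575/8116 = - 0.07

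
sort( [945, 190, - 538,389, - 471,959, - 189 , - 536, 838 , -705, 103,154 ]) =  [ - 705,-538, - 536,-471, -189,103, 154, 190,389,838,945,959]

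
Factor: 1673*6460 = 10807580= 2^2*5^1*7^1*17^1*19^1*239^1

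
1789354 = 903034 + 886320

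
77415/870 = 88 + 57/58= 88.98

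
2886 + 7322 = 10208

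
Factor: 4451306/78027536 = 2^( - 3)*2225653^1*4876721^( - 1) = 2225653/39013768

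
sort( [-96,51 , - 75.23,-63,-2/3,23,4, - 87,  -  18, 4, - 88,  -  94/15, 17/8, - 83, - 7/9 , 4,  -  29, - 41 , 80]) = [-96,  -  88,  -  87, - 83,  -  75.23,  -  63,- 41, - 29,  -  18 ,  -  94/15,-7/9,-2/3, 17/8,4,4,4,23,51, 80] 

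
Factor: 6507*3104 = 20197728 = 2^5*3^3*97^1*241^1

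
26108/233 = 112+12/233 =112.05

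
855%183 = 123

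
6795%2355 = 2085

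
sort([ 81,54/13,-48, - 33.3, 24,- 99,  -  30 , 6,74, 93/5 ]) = [ - 99, - 48,  -  33.3,- 30, 54/13,6,93/5,24,74, 81 ] 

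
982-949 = 33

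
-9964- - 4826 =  - 5138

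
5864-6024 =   -  160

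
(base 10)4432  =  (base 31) 4IU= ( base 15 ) 14a7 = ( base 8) 10520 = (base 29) 57O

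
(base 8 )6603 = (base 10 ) 3459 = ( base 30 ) 3p9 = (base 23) 6C9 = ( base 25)5D9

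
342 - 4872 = - 4530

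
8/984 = 1/123 = 0.01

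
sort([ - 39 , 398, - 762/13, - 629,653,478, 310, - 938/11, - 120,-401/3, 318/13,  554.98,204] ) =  [ - 629,-401/3, - 120,-938/11, - 762/13, - 39,318/13,  204,  310,398,478,  554.98, 653 ] 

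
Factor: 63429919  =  7^1*73^1*101^1*1229^1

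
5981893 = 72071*83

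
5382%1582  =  636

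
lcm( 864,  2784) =25056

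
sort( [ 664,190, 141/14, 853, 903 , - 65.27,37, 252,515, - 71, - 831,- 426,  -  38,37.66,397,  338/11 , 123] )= [ - 831, - 426, - 71, - 65.27, - 38,141/14,338/11, 37, 37.66, 123,  190,252,  397,515,664, 853,903]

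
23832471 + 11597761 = 35430232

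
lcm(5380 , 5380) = 5380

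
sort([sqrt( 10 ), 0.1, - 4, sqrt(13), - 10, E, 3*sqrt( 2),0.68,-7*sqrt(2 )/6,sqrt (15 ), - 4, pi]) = [ - 10,-4, - 4, - 7*sqrt( 2 ) /6, 0.1,0.68,  E, pi, sqrt(10 ), sqrt( 13 ), sqrt(15 ),3 * sqrt(2)]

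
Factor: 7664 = 2^4*479^1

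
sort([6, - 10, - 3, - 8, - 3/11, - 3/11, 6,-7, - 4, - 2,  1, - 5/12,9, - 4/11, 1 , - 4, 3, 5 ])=[ - 10, - 8, -7,-4, - 4, - 3, - 2, - 5/12, - 4/11, - 3/11, - 3/11, 1, 1, 3, 5 , 6, 6 , 9 ] 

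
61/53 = 61/53 = 1.15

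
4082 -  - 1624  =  5706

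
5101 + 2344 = 7445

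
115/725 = 23/145 = 0.16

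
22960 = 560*41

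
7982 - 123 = 7859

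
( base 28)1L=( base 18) 2d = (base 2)110001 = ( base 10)49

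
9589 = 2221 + 7368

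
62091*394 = 24463854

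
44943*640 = 28763520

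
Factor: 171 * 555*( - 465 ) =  - 44130825 = - 3^4*5^2*19^1*31^1*37^1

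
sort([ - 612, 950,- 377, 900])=[ - 612, - 377 , 900 , 950] 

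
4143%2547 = 1596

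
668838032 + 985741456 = 1654579488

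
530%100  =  30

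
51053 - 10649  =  40404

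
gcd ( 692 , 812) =4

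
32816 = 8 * 4102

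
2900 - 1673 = 1227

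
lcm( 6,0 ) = 0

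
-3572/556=-7 + 80/139=- 6.42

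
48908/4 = 12227 = 12227.00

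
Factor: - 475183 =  - 317^1  *  1499^1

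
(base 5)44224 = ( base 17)aa4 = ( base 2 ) 101111111000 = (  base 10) 3064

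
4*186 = 744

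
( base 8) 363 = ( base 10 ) 243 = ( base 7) 465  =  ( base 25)9i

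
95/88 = 1 + 7/88   =  1.08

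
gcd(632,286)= 2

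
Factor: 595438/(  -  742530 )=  - 297719/371265 = - 3^(-1) *5^(-1)*53^( - 1)*467^(  -  1)*297719^1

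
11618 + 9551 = 21169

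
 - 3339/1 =  -  3339 = - 3339.00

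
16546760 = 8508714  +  8038046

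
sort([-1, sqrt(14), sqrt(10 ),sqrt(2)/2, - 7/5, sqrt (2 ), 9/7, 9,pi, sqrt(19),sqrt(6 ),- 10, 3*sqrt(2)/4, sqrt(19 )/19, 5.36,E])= [ - 10, - 7/5,- 1,  sqrt(  19 ) /19,sqrt( 2 ) /2 , 3 * sqrt(2 ) /4,9/7, sqrt( 2 ),sqrt ( 6), E, pi,sqrt(10), sqrt(14), sqrt(19) , 5.36,  9 ] 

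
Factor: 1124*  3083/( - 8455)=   -  2^2*5^( - 1 )*19^( - 1)*89^( - 1)*281^1 * 3083^1 = - 3465292/8455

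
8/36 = 2/9 = 0.22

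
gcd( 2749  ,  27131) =1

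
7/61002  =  7/61002 = 0.00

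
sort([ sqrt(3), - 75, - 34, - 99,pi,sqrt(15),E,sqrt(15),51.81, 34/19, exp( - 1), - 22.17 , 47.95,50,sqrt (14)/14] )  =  [ - 99, - 75 , - 34, - 22.17,sqrt (14) /14, exp( - 1 ),sqrt(3),34/19,E, pi,sqrt( 15 ),sqrt( 15), 47.95,50,51.81] 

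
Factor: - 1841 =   -  7^1*263^1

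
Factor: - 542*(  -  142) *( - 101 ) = -7773364   =  - 2^2*71^1*101^1*271^1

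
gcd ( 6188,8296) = 68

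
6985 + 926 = 7911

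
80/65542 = 40/32771 = 0.00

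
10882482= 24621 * 442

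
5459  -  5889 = -430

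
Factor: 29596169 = 43^1 * 113^1*6091^1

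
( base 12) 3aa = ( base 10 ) 562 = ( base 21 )15g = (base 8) 1062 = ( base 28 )K2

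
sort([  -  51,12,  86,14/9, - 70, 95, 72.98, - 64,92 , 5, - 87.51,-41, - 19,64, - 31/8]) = [ - 87.51 ,-70, - 64, - 51, - 41, - 19, - 31/8, 14/9,5, 12 , 64, 72.98,86,92,95]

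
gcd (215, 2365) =215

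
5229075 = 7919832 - 2690757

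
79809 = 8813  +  70996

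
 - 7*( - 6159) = 43113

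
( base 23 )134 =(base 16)25a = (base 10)602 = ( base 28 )LE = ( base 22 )158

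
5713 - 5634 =79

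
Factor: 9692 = 2^2  *2423^1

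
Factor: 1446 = 2^1*3^1*241^1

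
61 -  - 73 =134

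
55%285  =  55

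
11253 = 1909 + 9344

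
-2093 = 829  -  2922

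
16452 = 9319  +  7133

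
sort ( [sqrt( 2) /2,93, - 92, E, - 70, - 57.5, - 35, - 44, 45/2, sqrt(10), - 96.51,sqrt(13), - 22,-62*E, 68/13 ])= [ - 62*E,- 96.51, - 92, - 70, - 57.5, - 44,  -  35, - 22, sqrt (2) /2,E, sqrt( 10 ),  sqrt( 13 ) , 68/13,  45/2,93]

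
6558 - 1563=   4995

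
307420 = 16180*19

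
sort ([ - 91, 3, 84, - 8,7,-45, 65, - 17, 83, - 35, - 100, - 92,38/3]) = [ - 100, - 92, - 91, - 45, - 35, - 17, - 8,  3, 7,38/3, 65, 83,84]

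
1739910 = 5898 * 295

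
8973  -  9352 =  - 379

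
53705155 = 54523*985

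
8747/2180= 4 + 27/2180 = 4.01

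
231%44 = 11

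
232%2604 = 232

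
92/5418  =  46/2709 = 0.02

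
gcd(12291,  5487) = 3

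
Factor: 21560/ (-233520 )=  - 2^( - 1 ) * 3^( -1 )*7^1  *  11^1*139^(-1) = - 77/834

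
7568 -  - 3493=11061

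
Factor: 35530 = 2^1* 5^1*11^1*17^1*19^1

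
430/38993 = 430/38993= 0.01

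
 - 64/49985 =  - 64/49985=- 0.00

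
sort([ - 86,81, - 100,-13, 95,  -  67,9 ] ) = [ - 100, - 86  , - 67, - 13,9,81, 95 ] 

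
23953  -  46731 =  - 22778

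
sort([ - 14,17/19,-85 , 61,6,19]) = [ - 85,-14,17/19, 6,19, 61] 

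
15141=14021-  -  1120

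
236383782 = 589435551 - 353051769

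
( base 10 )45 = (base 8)55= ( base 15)30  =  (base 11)41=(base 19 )27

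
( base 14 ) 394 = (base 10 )718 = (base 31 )N5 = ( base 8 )1316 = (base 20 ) 1fi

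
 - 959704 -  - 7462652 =6502948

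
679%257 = 165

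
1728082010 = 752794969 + 975287041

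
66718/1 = 66718 = 66718.00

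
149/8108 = 149/8108 =0.02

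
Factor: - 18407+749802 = 5^1*7^1*20897^1 = 731395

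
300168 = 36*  8338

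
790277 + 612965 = 1403242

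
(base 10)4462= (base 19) c6g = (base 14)18aa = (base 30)4sm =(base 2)1000101101110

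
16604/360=4151/90 = 46.12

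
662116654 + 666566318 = 1328682972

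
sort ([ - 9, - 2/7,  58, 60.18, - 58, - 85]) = [ - 85,-58,-9, - 2/7,58,60.18]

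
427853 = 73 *5861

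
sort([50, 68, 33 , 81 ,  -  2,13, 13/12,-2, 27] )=[-2, - 2,  13/12, 13, 27,33,50,68, 81]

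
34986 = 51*686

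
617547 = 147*4201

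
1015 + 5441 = 6456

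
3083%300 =83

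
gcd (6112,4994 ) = 2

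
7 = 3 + 4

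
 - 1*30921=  - 30921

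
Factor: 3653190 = 2^1 * 3^2*5^1*40591^1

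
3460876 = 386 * 8966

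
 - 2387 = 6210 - 8597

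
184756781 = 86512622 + 98244159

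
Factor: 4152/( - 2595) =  - 2^3*5^( - 1) =- 8/5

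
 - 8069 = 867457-875526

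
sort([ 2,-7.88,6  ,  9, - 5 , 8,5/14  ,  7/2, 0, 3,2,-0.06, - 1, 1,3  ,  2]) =[-7.88, - 5, - 1, - 0.06,0,5/14,1, 2,  2, 2 , 3,3,  7/2,6,8, 9]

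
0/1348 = 0 = 0.00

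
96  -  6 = 90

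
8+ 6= 14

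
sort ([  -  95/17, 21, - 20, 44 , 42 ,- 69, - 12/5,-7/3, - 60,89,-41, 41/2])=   [- 69, - 60, - 41, - 20 , - 95/17, - 12/5, - 7/3,41/2, 21,  42, 44, 89] 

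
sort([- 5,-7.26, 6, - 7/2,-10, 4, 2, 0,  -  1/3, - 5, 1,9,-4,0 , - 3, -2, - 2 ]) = [ - 10,-7.26, - 5,-5, - 4, - 7/2, - 3, - 2,  -  2,-1/3,0,0,1,  2 , 4,6, 9 ] 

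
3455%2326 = 1129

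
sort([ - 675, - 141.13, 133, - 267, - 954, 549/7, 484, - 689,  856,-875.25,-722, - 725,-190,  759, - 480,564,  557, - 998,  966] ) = [ - 998, - 954,-875.25,  -  725 , - 722,-689, - 675, - 480, - 267,-190, - 141.13, 549/7,  133,  484,  557, 564, 759, 856,966]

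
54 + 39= 93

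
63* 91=5733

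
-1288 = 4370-5658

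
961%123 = 100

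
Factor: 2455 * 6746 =16561430 = 2^1*5^1*491^1 * 3373^1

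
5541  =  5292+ 249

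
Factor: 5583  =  3^1*1861^1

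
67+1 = 68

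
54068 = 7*7724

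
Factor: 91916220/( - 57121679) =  - 2^2*3^1*5^1*  11^1*83^( - 1 )*127^( - 1 )*5419^( - 1 )* 139267^1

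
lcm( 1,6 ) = 6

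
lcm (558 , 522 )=16182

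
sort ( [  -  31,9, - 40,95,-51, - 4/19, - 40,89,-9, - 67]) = [-67,-51, - 40, - 40, - 31,-9, - 4/19,9, 89, 95]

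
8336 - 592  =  7744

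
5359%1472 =943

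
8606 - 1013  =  7593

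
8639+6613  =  15252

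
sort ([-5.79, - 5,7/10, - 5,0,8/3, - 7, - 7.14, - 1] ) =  [ - 7.14, - 7,-5.79 , - 5, - 5, - 1,0,7/10,8/3]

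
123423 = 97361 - - 26062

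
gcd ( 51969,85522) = 1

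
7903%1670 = 1223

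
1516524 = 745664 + 770860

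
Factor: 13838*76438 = 1057749044 =2^2*11^1  *17^1* 37^1  *38219^1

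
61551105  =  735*83743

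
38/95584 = 19/47792 = 0.00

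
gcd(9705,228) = 3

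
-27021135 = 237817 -27258952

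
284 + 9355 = 9639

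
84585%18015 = 12525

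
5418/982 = 5 + 254/491 = 5.52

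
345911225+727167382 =1073078607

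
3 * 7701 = 23103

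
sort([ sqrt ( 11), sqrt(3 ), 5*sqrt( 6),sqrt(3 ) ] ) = [sqrt(3 ),sqrt(3 ),sqrt( 11),5*sqrt(6)] 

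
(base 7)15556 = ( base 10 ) 4402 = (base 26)6D8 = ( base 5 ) 120102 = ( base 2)1000100110010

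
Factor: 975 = 3^1*5^2*  13^1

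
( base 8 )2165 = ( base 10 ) 1141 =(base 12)7B1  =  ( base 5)14031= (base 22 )27j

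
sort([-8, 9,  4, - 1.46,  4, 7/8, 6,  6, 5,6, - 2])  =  [ - 8, - 2,-1.46, 7/8 , 4, 4,5, 6, 6,6,9] 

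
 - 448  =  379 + - 827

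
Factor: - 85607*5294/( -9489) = 2^1 * 3^( - 1)*2647^1*3163^( - 1)*85607^1  =  453203458/9489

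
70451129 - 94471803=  - 24020674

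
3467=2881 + 586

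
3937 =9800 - 5863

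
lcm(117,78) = 234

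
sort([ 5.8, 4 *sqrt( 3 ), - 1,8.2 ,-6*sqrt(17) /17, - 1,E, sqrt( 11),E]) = [ - 6*sqrt(17) /17, - 1, - 1,E,E, sqrt( 11 ),5.8 , 4*sqrt(3 ) , 8.2]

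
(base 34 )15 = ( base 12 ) 33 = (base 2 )100111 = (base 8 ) 47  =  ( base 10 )39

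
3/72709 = 3/72709= 0.00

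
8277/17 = 8277/17 = 486.88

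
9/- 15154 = -1+15145/15154= -0.00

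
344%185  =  159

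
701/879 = 701/879 = 0.80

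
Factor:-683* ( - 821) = 560743 = 683^1*821^1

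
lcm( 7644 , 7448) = 290472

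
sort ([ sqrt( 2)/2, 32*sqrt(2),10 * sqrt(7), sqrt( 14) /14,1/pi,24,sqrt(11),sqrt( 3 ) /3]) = [ sqrt(14)/14,1/pi,  sqrt(3 ) /3,sqrt(2) /2, sqrt( 11), 24,10 * sqrt (7),32*sqrt(2 )]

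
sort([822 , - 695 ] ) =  [ - 695,822 ]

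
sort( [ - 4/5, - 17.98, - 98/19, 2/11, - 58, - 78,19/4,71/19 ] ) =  [ - 78, - 58, - 17.98, - 98/19,- 4/5 , 2/11, 71/19,19/4] 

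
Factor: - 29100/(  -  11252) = 3^1 * 5^2*29^( - 1) = 75/29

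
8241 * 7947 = 65491227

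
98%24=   2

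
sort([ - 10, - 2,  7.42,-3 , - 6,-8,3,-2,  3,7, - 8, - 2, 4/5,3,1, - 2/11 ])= [ - 10, - 8, - 8,-6 , -3, - 2 , - 2,  -  2,-2/11, 4/5, 1, 3,3, 3 , 7,7.42]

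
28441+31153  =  59594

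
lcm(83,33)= 2739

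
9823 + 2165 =11988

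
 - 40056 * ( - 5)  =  200280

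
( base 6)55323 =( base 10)7683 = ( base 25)C78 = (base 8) 17003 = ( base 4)1320003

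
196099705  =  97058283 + 99041422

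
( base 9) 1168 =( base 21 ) 1KB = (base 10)872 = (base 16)368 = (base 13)521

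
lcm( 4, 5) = 20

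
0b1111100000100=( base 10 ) 7940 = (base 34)6TI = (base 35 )6gu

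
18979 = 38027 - 19048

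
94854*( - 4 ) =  - 379416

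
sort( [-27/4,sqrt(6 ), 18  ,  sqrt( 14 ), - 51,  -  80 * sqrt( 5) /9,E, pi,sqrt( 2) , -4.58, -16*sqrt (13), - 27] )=[ - 16 * sqrt(13 ), - 51, - 27, - 80*sqrt ( 5) /9,-27/4, - 4.58, sqrt( 2 ), sqrt (6 ),E,  pi,sqrt(14),18] 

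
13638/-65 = - 13638/65 = - 209.82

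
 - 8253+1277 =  - 6976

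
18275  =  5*3655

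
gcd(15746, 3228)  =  2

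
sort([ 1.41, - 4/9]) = [  -  4/9,1.41]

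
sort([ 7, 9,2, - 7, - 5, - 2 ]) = [ - 7,  -  5 , - 2,2,7, 9]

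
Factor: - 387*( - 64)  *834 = 20656512 = 2^7*3^3*43^1*139^1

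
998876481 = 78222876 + 920653605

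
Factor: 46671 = 3^1 *47^1*331^1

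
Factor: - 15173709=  - 3^1*137^1*36919^1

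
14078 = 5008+9070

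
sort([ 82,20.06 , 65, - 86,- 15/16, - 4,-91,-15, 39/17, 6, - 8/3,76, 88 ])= [  -  91, - 86, -15 , - 4 , - 8/3, -15/16, 39/17, 6, 20.06,65, 76,82,88 ]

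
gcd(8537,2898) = 1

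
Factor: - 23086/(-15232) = 97/64 = 2^(-6)*97^1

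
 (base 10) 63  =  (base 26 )2b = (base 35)1S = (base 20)33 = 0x3F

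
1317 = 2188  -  871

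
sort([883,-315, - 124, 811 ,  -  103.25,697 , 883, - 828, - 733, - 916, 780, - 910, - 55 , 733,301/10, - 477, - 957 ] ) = [ - 957, - 916, - 910,-828,  -  733,  -  477, - 315,  -  124,-103.25, - 55, 301/10, 697,733 , 780,811,883,  883 ] 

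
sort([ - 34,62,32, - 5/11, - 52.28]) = [ - 52.28, - 34, - 5/11, 32,62]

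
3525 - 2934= 591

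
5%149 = 5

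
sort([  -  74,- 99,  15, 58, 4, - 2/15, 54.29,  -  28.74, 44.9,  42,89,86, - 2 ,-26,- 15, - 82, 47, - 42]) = [ - 99 ,-82, - 74, -42,-28.74 , - 26, - 15, - 2, - 2/15 , 4 , 15,42,44.9, 47, 54.29, 58, 86 , 89]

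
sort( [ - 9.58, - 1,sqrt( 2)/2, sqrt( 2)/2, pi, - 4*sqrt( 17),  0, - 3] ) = [ - 4*sqrt(17 ),  -  9.58,- 3, - 1,0,sqrt( 2 )/2,sqrt( 2)/2,pi]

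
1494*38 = 56772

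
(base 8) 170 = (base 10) 120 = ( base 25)4k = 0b1111000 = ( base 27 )4c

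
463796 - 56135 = 407661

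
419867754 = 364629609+55238145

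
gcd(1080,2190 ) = 30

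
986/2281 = 986/2281 = 0.43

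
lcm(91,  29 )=2639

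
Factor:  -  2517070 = -2^1*5^1*251707^1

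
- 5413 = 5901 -11314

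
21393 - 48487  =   - 27094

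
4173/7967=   4173/7967 = 0.52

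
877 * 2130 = 1868010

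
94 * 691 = 64954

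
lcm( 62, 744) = 744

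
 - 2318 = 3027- 5345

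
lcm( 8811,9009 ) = 801801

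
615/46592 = 615/46592 = 0.01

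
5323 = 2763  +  2560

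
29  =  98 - 69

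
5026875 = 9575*525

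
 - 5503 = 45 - 5548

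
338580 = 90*3762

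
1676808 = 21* 79848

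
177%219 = 177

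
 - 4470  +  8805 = 4335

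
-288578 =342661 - 631239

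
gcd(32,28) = 4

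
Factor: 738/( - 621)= -2^1*3^( -1)*23^ (-1 )*41^1=-82/69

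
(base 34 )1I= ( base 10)52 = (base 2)110100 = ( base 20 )2C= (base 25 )22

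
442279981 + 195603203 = 637883184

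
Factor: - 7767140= - 2^2 * 5^1*83^1 * 4679^1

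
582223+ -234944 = 347279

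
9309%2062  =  1061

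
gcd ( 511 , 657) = 73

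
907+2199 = 3106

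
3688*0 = 0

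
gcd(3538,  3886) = 58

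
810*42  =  34020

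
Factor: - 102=-2^1*3^1*17^1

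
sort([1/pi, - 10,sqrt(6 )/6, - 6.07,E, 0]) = [ -10, - 6.07,0 , 1/pi, sqrt( 6 ) /6, E ]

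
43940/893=43940/893 = 49.20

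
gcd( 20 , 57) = 1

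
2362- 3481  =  -1119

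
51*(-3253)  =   - 165903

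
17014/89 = 191 + 15/89 = 191.17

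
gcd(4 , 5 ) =1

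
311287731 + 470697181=781984912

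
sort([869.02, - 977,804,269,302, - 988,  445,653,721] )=[-988, -977, 269,302,445,653,  721, 804, 869.02 ]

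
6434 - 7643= - 1209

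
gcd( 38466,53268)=6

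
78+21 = 99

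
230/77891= 230/77891 = 0.00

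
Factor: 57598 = 2^1*31^1* 929^1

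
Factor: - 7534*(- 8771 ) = 2^1*7^2*179^1 * 3767^1 = 66080714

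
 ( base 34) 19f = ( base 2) 10111000101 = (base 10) 1477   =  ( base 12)A31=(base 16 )5c5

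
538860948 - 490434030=48426918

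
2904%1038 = 828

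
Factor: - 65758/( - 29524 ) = 2^( - 1 ) * 7^2*11^( - 1) = 49/22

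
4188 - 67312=-63124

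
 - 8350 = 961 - 9311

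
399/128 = 3 + 15/128 = 3.12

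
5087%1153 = 475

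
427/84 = 5 + 1/12 = 5.08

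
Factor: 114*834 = 95076  =  2^2 * 3^2 * 19^1*139^1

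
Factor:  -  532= - 2^2*7^1*19^1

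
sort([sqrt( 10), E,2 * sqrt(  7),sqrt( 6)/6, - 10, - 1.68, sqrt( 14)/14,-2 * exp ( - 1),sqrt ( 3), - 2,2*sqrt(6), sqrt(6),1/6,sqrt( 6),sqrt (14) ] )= [ - 10, - 2,  -  1.68, - 2 * exp ( - 1),1/6,sqrt( 14 )/14,sqrt( 6)/6 , sqrt(3),sqrt( 6),sqrt(6) , E,sqrt( 10 ), sqrt( 14),2 * sqrt(6),2*sqrt( 7)]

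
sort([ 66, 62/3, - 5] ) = [ - 5, 62/3, 66 ]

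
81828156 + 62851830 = 144679986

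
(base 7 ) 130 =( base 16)46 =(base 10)70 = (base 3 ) 2121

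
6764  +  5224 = 11988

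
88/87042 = 44/43521 = 0.00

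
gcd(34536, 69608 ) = 8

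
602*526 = 316652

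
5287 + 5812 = 11099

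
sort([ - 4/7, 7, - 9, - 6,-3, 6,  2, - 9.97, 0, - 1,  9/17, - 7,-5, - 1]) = [  -  9.97, - 9, - 7, - 6, - 5 , - 3, - 1, - 1,-4/7,0, 9/17, 2, 6,  7] 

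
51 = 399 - 348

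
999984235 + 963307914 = 1963292149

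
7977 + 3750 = 11727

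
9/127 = 9/127 = 0.07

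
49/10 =4 + 9/10= 4.90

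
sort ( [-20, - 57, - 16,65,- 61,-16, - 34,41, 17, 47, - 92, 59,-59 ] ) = [ - 92 , - 61, - 59,  -  57, - 34, - 20,-16, - 16,17, 41,47,  59,65 ] 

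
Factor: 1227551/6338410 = 2^( - 1)*5^( - 1 )*48757^( - 1 )*94427^1 =94427/487570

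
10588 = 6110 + 4478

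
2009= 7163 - 5154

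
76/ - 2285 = - 1+2209/2285= - 0.03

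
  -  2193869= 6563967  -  8757836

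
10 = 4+6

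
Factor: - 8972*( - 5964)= 53509008 = 2^4 * 3^1*7^1*71^1*2243^1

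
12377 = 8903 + 3474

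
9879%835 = 694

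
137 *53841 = 7376217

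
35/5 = 7 = 7.00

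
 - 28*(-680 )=19040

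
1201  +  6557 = 7758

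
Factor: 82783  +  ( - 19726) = 63057= 3^1 *21019^1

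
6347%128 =75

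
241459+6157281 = 6398740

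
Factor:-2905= - 5^1*7^1* 83^1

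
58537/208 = 58537/208  =  281.43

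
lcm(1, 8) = 8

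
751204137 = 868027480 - 116823343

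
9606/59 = 162 +48/59 = 162.81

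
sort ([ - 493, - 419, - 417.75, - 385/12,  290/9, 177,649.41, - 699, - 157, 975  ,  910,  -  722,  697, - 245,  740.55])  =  [ - 722, - 699 , - 493, - 419 , - 417.75, - 245, - 157, - 385/12, 290/9,177 , 649.41,697,740.55 , 910 , 975 ] 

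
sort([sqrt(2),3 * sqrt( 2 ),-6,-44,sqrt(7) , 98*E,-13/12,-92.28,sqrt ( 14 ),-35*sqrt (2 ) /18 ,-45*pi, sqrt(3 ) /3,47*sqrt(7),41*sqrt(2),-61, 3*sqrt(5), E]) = [  -  45*  pi ,-92.28, - 61, - 44, - 6,-35*sqrt(2) /18, - 13/12,sqrt(3)/3,sqrt( 2 ),sqrt(7 ),  E, sqrt( 14),3*sqrt( 2), 3*sqrt(5),41 *sqrt(2) , 47*sqrt(7 ),98*E]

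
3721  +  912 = 4633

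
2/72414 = 1/36207=0.00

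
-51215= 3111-54326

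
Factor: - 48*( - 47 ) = 2256=2^4*3^1*47^1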